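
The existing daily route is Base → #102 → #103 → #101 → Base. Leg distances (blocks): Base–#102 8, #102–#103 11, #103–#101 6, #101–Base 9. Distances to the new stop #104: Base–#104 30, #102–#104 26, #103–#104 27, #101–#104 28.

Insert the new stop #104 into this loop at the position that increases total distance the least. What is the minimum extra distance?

Insertion cost between consecutive stops i–j is d(i,#104) + d(#104,j) − d(i,j):
  between Base and #102: 30 + 26 − 8 = 48
  between #102 and #103: 26 + 27 − 11 = 42
  between #103 and #101: 27 + 28 − 6 = 49
  between #101 and Base: 28 + 30 − 9 = 49
Cheapest insertion is between #102 and #103, adding 42.
New total = 34 + 42 = 76.

Adding 42 blocks by placing #104 on the #102–#103 leg.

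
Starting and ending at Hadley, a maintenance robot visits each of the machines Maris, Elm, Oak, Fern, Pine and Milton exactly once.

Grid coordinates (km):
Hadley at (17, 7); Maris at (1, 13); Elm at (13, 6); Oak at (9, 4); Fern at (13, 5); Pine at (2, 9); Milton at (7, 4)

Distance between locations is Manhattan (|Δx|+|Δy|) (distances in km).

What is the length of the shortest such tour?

There are 360 distinct closed tours to check (reversals are equivalent).
Hadley - Maris - Elm - Oak - Fern - Pine - Milton - Hadley: 22+19+6+5+15+10+13 = 90
Hadley - Maris - Elm - Oak - Fern - Milton - Pine - Hadley: 22+19+6+5+7+10+17 = 86
Hadley - Maris - Elm - Oak - Pine - Fern - Milton - Hadley: 22+19+6+12+15+7+13 = 94
Hadley - Maris - Elm - Oak - Pine - Milton - Fern - Hadley: 22+19+6+12+10+7+6 = 82
Hadley - Maris - Elm - Oak - Milton - Fern - Pine - Hadley: 22+19+6+2+7+15+17 = 88
Hadley - Maris - Elm - Oak - Milton - Pine - Fern - Hadley: 22+19+6+2+10+15+6 = 80
Hadley - Maris - Elm - Fern - Oak - Pine - Milton - Hadley: 22+19+1+5+12+10+13 = 82
Hadley - Maris - Elm - Fern - Oak - Milton - Pine - Hadley: 22+19+1+5+2+10+17 = 76
… (352 more)
Hadley - Maris - Pine - Milton - Oak - Fern - Elm - Hadley: 22+5+10+2+5+1+5 = 50  ← best
The minimum is 50.
One optimal route: Hadley → Maris → Pine → Milton → Oak → Fern → Elm → Hadley (or its reverse).

Shortest round trip = 50 km.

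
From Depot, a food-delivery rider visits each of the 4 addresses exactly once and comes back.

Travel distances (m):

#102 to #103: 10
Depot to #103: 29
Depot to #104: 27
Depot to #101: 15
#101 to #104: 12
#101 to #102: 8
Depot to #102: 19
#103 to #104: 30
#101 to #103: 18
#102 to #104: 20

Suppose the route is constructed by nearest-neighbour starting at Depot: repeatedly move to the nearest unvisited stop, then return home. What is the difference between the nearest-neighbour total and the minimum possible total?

4 m longer than the optimal tour.

Depot: #101=15, #102=19, #104=27, #103=29 ⇒ #101
#101: #102=8, #104=12, #103=18 ⇒ #102
#102: #103=10, #104=20 ⇒ #103
#103: #104=30 ⇒ #104
NN route Depot → #101 → #102 → #103 → #104 → Depot costs 90.
Optimal: Depot → #101 → #104 → #102 → #103 → Depot costs 86 (by enumerating all 12 distinct tours).
Excess = 90 − 86 = 4.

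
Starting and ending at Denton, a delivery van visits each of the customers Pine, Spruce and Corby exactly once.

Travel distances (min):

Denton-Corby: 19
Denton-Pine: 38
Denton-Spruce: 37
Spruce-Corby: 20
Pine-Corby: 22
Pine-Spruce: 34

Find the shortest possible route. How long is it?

111 min — the shortest possible round trip.

With 3 stops there are 3!/2 = 3 distinct round trips (a route and its reverse cost the same).
Denton → Pine → Spruce → Corby → Denton: 38+34+20+19 = 111
Denton → Pine → Corby → Spruce → Denton: 38+22+20+37 = 117
Denton → Spruce → Pine → Corby → Denton: 37+34+22+19 = 112
The minimum is 111.
One optimal route: Denton → Pine → Spruce → Corby → Denton (or its reverse).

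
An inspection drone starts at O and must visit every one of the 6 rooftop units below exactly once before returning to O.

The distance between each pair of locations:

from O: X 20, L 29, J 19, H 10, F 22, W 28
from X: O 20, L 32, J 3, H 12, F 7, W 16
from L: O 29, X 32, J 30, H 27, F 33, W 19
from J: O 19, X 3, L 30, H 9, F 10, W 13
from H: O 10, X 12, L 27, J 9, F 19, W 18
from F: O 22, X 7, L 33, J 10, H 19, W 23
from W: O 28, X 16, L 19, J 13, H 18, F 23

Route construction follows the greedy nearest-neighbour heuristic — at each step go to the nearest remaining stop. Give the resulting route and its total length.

Total distance 100 via the nearest-neighbour route O → H → J → X → F → W → L → O.

From O: distances to unvisited — H=10, J=19, X=20, F=22, W=28, L=29. Nearest is H (10).
From H: distances to unvisited — J=9, X=12, W=18, F=19, L=27. Nearest is J (9).
From J: distances to unvisited — X=3, F=10, W=13, L=30. Nearest is X (3).
From X: distances to unvisited — F=7, W=16, L=32. Nearest is F (7).
From F: distances to unvisited — W=23, L=33. Nearest is W (23).
From W: distances to unvisited — L=19. Nearest is L (19).
Return L→O: 29.
Total = 10 + 9 + 3 + 7 + 23 + 19 + 29 = 100.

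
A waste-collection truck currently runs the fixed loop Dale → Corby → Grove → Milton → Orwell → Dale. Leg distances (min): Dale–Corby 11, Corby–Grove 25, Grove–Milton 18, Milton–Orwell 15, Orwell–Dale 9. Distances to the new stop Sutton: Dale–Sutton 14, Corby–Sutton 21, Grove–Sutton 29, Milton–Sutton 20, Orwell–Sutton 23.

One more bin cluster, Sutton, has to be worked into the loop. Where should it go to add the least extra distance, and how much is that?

Minimum extra distance: 24 min, inserting Sutton between Dale and Corby.

Insertion cost between consecutive stops i–j is d(i,Sutton) + d(Sutton,j) − d(i,j):
  between Dale and Corby: 14 + 21 − 11 = 24
  between Corby and Grove: 21 + 29 − 25 = 25
  between Grove and Milton: 29 + 20 − 18 = 31
  between Milton and Orwell: 20 + 23 − 15 = 28
  between Orwell and Dale: 23 + 14 − 9 = 28
Cheapest insertion is between Dale and Corby, adding 24.
New total = 78 + 24 = 102.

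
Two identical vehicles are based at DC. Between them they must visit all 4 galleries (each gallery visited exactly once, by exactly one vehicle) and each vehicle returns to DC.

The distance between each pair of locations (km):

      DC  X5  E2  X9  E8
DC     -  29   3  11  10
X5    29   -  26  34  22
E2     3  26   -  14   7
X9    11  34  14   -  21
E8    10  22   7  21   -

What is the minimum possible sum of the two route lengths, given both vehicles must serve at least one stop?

Try each way of splitting the stops between the two vehicles (each non-empty) and, for each split, find the best tour for each vehicle:
  {X5} + {E2, X9, E8}: 58 + 42 = 100
  {E2} + {X5, X9, E8}: 6 + 77 = 83
  {X5, E2} + {X9, E8}: 58 + 42 = 100
  {X9} + {X5, E2, E8}: 22 + 61 = 83
  {X5, X9} + {E2, E8}: 74 + 20 = 94
  {E2, X9} + {X5, E8}: 28 + 61 = 89
  … (7 splits in total)
Best: vehicle 1 DC → E2 → DC = 6; vehicle 2 DC → X9 → X5 → E8 → DC = 77; combined 83.

Minimum combined distance: 83 km.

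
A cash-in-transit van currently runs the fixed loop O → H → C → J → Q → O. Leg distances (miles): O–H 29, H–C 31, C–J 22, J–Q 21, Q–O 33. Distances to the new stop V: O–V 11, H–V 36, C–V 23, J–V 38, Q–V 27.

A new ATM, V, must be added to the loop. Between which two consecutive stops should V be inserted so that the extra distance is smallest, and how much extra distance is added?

Minimum extra distance: 5 miles, inserting V between Q and O.

Insertion cost between consecutive stops i–j is d(i,V) + d(V,j) − d(i,j):
  between O and H: 11 + 36 − 29 = 18
  between H and C: 36 + 23 − 31 = 28
  between C and J: 23 + 38 − 22 = 39
  between J and Q: 38 + 27 − 21 = 44
  between Q and O: 27 + 11 − 33 = 5
Cheapest insertion is between Q and O, adding 5.
New total = 136 + 5 = 141.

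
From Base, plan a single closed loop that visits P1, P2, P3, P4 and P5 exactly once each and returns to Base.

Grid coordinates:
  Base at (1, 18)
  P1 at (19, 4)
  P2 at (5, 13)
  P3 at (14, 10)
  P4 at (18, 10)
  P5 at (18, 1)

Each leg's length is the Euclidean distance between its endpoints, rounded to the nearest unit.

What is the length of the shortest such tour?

52 — the shortest possible round trip.

With 5 stops there are 5!/2 = 60 distinct round trips (a route and its reverse cost the same).
Base-P1-P2-P3-P4-P5-Base: 23+17+9+4+9+24 = 86
Base-P1-P2-P3-P5-P4-Base: 23+17+9+10+9+19 = 87
Base-P1-P2-P4-P3-P5-Base: 23+17+13+4+10+24 = 91
Base-P1-P2-P4-P5-P3-Base: 23+17+13+9+10+15 = 87
Base-P1-P2-P5-P3-P4-Base: 23+17+18+10+4+19 = 91
Base-P1-P2-P5-P4-P3-Base: 23+17+18+9+4+15 = 86
Base-P1-P3-P2-P4-P5-Base: 23+8+9+13+9+24 = 86
Base-P1-P3-P2-P5-P4-Base: 23+8+9+18+9+19 = 86
Base-P1-P3-P4-P2-P5-Base: 23+8+4+13+18+24 = 90
Base-P1-P3-P4-P5-P2-Base: 23+8+4+9+18+6 = 68
Base-P1-P3-P5-P2-P4-Base: 23+8+10+18+13+19 = 91
Base-P1-P3-P5-P4-P2-Base: 23+8+10+9+13+6 = 69
Base-P1-P4-P2-P3-P5-Base: 23+6+13+9+10+24 = 85
Base-P1-P4-P2-P5-P3-Base: 23+6+13+18+10+15 = 85
… (46 more)
Base-P2-P3-P4-P1-P5-Base: 6+9+4+6+3+24 = 52  ← best
The minimum is 52.
One optimal route: Base → P2 → P3 → P4 → P1 → P5 → Base (or its reverse).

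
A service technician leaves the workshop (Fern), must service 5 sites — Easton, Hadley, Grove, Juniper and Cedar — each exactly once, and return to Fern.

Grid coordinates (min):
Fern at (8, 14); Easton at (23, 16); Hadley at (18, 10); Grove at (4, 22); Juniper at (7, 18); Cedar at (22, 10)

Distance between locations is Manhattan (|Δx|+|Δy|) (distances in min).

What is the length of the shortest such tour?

With 5 stops there are 5!/2 = 60 distinct round trips (a route and its reverse cost the same).
Fern-Easton-Hadley-Grove-Juniper-Cedar-Fern: 17+11+26+7+23+18 = 102
Fern-Easton-Hadley-Grove-Cedar-Juniper-Fern: 17+11+26+30+23+5 = 112
Fern-Easton-Hadley-Juniper-Grove-Cedar-Fern: 17+11+19+7+30+18 = 102
Fern-Easton-Hadley-Juniper-Cedar-Grove-Fern: 17+11+19+23+30+12 = 112
Fern-Easton-Hadley-Cedar-Grove-Juniper-Fern: 17+11+4+30+7+5 = 74
Fern-Easton-Hadley-Cedar-Juniper-Grove-Fern: 17+11+4+23+7+12 = 74
Fern-Easton-Grove-Hadley-Juniper-Cedar-Fern: 17+25+26+19+23+18 = 128
Fern-Easton-Grove-Hadley-Cedar-Juniper-Fern: 17+25+26+4+23+5 = 100
Fern-Easton-Grove-Juniper-Hadley-Cedar-Fern: 17+25+7+19+4+18 = 90
Fern-Easton-Grove-Juniper-Cedar-Hadley-Fern: 17+25+7+23+4+14 = 90
Fern-Easton-Grove-Cedar-Hadley-Juniper-Fern: 17+25+30+4+19+5 = 100
Fern-Easton-Grove-Cedar-Juniper-Hadley-Fern: 17+25+30+23+19+14 = 128
Fern-Easton-Juniper-Hadley-Grove-Cedar-Fern: 17+18+19+26+30+18 = 128
Fern-Easton-Juniper-Hadley-Cedar-Grove-Fern: 17+18+19+4+30+12 = 100
… (46 more)
Fern-Hadley-Cedar-Easton-Grove-Juniper-Fern: 14+4+7+25+7+5 = 62  ← best
The minimum is 62.
One optimal route: Fern → Hadley → Cedar → Easton → Grove → Juniper → Fern (or its reverse).

Minimum total distance: 62 min.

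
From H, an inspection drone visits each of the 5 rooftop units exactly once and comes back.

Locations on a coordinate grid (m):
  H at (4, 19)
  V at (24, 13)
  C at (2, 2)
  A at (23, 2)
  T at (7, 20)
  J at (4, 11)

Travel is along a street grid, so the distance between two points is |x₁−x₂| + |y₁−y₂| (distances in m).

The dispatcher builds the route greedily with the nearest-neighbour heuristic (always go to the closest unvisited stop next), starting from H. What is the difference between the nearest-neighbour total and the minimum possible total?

6 m longer than the optimal tour.

From H: T=4, J=8, C=19, V=26, A=36 → choose T (4).
From T: J=12, C=23, V=24, A=34 → choose J (12).
From J: C=11, V=22, A=28 → choose C (11).
From C: A=21, V=33 → choose A (21).
From A: V=12 → choose V (12).
NN route H → T → J → C → A → V → H costs 86.
Optimal: H → T → V → A → C → J → H costs 80 (by enumerating all 60 distinct tours).
Excess = 86 − 80 = 6.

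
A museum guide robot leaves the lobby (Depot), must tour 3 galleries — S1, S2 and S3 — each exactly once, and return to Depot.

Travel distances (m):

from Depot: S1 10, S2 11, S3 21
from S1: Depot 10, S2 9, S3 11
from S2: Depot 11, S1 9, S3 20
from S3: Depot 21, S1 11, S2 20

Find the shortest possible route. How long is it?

Shortest round trip = 52 m.

With 3 stops there are 3!/2 = 3 distinct round trips (a route and its reverse cost the same).
Depot - S1 - S2 - S3 - Depot: 10+9+20+21 = 60
Depot - S1 - S3 - S2 - Depot: 10+11+20+11 = 52
Depot - S2 - S1 - S3 - Depot: 11+9+11+21 = 52
The minimum is 52.
One optimal route: Depot → S1 → S3 → S2 → Depot (or its reverse).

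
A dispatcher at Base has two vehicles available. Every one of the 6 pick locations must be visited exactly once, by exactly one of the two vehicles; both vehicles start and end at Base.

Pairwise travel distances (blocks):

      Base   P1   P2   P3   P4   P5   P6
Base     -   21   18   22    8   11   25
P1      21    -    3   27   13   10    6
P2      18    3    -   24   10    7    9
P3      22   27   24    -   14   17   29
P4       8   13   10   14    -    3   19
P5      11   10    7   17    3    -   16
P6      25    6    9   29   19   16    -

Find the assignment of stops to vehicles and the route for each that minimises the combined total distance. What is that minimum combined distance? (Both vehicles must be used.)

Minimum combined distance: 94 blocks.

Try each way of splitting the stops between the two vehicles (each non-empty) and, for each split, find the best tour for each vehicle:
  {P1} + {P2, P3, P4, P5, P6}: 42 + 78 = 120
  {P2} + {P1, P3, P4, P5, P6}: 36 + 78 = 114
  {P1, P2} + {P3, P4, P5, P6}: 42 + 78 = 120
  {P3} + {P1, P2, P4, P5, P6}: 44 + 52 = 96
  {P1, P3} + {P2, P4, P5, P6}: 70 + 52 = 122
  {P2, P3} + {P1, P4, P5, P6}: 64 + 52 = 116
  … (31 splits in total)
  {P4} + {P1, P2, P3, P5, P6}: 16 + 78 = 94  ← best
Best: vehicle 1 Base → P4 → Base = 16; vehicle 2 Base → P3 → P6 → P1 → P2 → P5 → Base = 78; combined 94.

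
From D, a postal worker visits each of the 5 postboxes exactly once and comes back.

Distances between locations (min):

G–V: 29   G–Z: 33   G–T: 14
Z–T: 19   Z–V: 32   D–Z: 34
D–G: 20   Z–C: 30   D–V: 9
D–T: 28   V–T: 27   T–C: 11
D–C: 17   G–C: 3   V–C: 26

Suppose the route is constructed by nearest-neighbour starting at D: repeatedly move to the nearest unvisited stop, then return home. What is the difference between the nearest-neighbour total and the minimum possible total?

From D: V=9, C=17, G=20, T=28, Z=34 → choose V (9).
From V: C=26, T=27, G=29, Z=32 → choose C (26).
From C: G=3, T=11, Z=30 → choose G (3).
From G: T=14, Z=33 → choose T (14).
From T: Z=19 → choose Z (19).
NN route D → V → C → G → T → Z → D costs 105.
Optimal: D → G → C → T → Z → V → D costs 94 (by enumerating all 60 distinct tours).
Excess = 105 − 94 = 11.

11 min longer than the optimal tour.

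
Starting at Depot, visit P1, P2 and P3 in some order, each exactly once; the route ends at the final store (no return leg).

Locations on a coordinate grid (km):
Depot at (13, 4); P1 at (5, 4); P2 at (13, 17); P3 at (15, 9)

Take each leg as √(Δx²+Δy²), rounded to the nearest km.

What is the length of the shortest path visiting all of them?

There are 3! = 6 possible orderings.
Depot→P1→P2→P3: 8+15+8 = 31
Depot→P1→P3→P2: 8+11+8 = 27
Depot→P2→P1→P3: 13+15+11 = 39
Depot→P2→P3→P1: 13+8+11 = 32
Depot→P3→P1→P2: 5+11+15 = 31
Depot→P3→P2→P1: 5+8+15 = 28
The minimum is 27.
One shortest path: Depot → P1 → P3 → P2.

Shortest open route: 27 km.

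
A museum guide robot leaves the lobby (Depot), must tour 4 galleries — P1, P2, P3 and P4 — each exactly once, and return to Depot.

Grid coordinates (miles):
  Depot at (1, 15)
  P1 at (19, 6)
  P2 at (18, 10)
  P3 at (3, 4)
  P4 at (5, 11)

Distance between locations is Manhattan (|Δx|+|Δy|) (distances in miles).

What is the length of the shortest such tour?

Shortest round trip = 58 miles.

Depot - P1 - P2 - P3 - P4 - Depot: 27+5+21+9+8 = 70
Depot - P1 - P2 - P4 - P3 - Depot: 27+5+14+9+13 = 68
Depot - P1 - P3 - P2 - P4 - Depot: 27+18+21+14+8 = 88
Depot - P1 - P3 - P4 - P2 - Depot: 27+18+9+14+22 = 90
Depot - P1 - P4 - P2 - P3 - Depot: 27+19+14+21+13 = 94
Depot - P1 - P4 - P3 - P2 - Depot: 27+19+9+21+22 = 98
Depot - P2 - P1 - P3 - P4 - Depot: 22+5+18+9+8 = 62
Depot - P2 - P1 - P4 - P3 - Depot: 22+5+19+9+13 = 68
Depot - P2 - P3 - P1 - P4 - Depot: 22+21+18+19+8 = 88
Depot - P2 - P4 - P1 - P3 - Depot: 22+14+19+18+13 = 86
Depot - P3 - P1 - P2 - P4 - Depot: 13+18+5+14+8 = 58
Depot - P3 - P2 - P1 - P4 - Depot: 13+21+5+19+8 = 66
The minimum is 58.
One optimal route: Depot → P3 → P1 → P2 → P4 → Depot (or its reverse).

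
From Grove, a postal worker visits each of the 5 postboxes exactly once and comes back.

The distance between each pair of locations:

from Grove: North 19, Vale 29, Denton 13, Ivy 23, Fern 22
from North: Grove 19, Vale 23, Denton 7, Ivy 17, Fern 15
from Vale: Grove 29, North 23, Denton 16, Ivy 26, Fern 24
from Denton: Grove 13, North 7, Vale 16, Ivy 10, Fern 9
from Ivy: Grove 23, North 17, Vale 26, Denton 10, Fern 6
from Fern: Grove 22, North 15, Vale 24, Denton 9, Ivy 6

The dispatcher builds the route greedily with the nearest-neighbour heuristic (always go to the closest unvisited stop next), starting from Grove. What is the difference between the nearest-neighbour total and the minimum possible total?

The nearest-neighbour route is 1 longer than optimal.

From Grove: Denton=13, North=19, Fern=22, Ivy=23, Vale=29 → choose Denton (13).
From Denton: North=7, Fern=9, Ivy=10, Vale=16 → choose North (7).
From North: Fern=15, Ivy=17, Vale=23 → choose Fern (15).
From Fern: Ivy=6, Vale=24 → choose Ivy (6).
From Ivy: Vale=26 → choose Vale (26).
NN route Grove → Denton → North → Fern → Ivy → Vale → Grove costs 96.
Optimal: Grove → North → Vale → Fern → Ivy → Denton → Grove costs 95 (by enumerating all 60 distinct tours).
Excess = 96 − 95 = 1.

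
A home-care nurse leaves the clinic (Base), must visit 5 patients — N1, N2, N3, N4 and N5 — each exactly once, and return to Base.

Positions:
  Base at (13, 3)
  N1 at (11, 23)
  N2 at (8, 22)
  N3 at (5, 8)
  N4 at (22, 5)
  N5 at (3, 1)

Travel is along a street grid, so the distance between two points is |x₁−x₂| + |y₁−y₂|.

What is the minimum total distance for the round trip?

Minimum total distance: 82.

There are 60 distinct closed tours to check (reversals are equivalent).
Base → N1 → N2 → N3 → N4 → N5 → Base: 22+4+17+20+23+12 = 98
Base → N1 → N2 → N3 → N5 → N4 → Base: 22+4+17+9+23+11 = 86
Base → N1 → N2 → N4 → N3 → N5 → Base: 22+4+31+20+9+12 = 98
Base → N1 → N2 → N4 → N5 → N3 → Base: 22+4+31+23+9+13 = 102
Base → N1 → N2 → N5 → N3 → N4 → Base: 22+4+26+9+20+11 = 92
Base → N1 → N2 → N5 → N4 → N3 → Base: 22+4+26+23+20+13 = 108
Base → N1 → N3 → N2 → N4 → N5 → Base: 22+21+17+31+23+12 = 126
Base → N1 → N3 → N2 → N5 → N4 → Base: 22+21+17+26+23+11 = 120
Base → N1 → N3 → N4 → N2 → N5 → Base: 22+21+20+31+26+12 = 132
Base → N1 → N3 → N4 → N5 → N2 → Base: 22+21+20+23+26+24 = 136
Base → N1 → N3 → N5 → N2 → N4 → Base: 22+21+9+26+31+11 = 120
Base → N1 → N3 → N5 → N4 → N2 → Base: 22+21+9+23+31+24 = 130
Base → N1 → N4 → N2 → N3 → N5 → Base: 22+29+31+17+9+12 = 120
Base → N1 → N4 → N2 → N5 → N3 → Base: 22+29+31+26+9+13 = 130
… (46 more)
Base → N4 → N1 → N2 → N3 → N5 → Base: 11+29+4+17+9+12 = 82  ← best
The minimum is 82.
One optimal route: Base → N4 → N1 → N2 → N3 → N5 → Base (or its reverse).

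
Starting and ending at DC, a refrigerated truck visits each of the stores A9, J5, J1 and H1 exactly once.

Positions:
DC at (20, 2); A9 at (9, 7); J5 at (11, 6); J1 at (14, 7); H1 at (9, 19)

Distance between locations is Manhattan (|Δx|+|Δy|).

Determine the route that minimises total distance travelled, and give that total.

There are 12 distinct closed tours to check (reversals are equivalent).
DC→A9→J5→J1→H1→DC: 16+3+4+17+28 = 68
DC→A9→J5→H1→J1→DC: 16+3+15+17+11 = 62
DC→A9→J1→J5→H1→DC: 16+5+4+15+28 = 68
DC→A9→J1→H1→J5→DC: 16+5+17+15+13 = 66
DC→A9→H1→J5→J1→DC: 16+12+15+4+11 = 58
DC→A9→H1→J1→J5→DC: 16+12+17+4+13 = 62
DC→J5→A9→J1→H1→DC: 13+3+5+17+28 = 66
DC→J5→A9→H1→J1→DC: 13+3+12+17+11 = 56
DC→J5→J1→A9→H1→DC: 13+4+5+12+28 = 62
DC→J5→H1→A9→J1→DC: 13+15+12+5+11 = 56
DC→J1→A9→J5→H1→DC: 11+5+3+15+28 = 62
DC→J1→J5→A9→H1→DC: 11+4+3+12+28 = 58
The minimum is 56.
One optimal route: DC → J5 → A9 → H1 → J1 → DC (or its reverse).

Shortest round trip = 56.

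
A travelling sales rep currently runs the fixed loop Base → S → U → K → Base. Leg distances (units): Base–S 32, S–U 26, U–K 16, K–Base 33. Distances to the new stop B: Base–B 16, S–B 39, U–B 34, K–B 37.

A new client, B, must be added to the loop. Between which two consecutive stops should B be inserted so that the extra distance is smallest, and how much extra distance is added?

Minimum extra distance: 20, inserting B between K and Base.

Insertion cost between consecutive stops i–j is d(i,B) + d(B,j) − d(i,j):
  between Base and S: 16 + 39 − 32 = 23
  between S and U: 39 + 34 − 26 = 47
  between U and K: 34 + 37 − 16 = 55
  between K and Base: 37 + 16 − 33 = 20
Cheapest insertion is between K and Base, adding 20.
New total = 107 + 20 = 127.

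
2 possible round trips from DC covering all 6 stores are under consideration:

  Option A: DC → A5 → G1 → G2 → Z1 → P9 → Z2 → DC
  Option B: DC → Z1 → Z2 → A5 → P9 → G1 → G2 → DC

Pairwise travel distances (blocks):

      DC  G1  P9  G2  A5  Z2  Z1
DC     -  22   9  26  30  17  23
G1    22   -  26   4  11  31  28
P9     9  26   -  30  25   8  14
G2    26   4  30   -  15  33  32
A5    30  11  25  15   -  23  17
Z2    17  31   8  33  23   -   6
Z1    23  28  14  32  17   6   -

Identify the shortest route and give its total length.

116 blocks — Option A is the shortest.

Option A: 30 + 11 + 4 + 32 + 14 + 8 + 17 = 116
Option B: 23 + 6 + 23 + 25 + 26 + 4 + 26 = 133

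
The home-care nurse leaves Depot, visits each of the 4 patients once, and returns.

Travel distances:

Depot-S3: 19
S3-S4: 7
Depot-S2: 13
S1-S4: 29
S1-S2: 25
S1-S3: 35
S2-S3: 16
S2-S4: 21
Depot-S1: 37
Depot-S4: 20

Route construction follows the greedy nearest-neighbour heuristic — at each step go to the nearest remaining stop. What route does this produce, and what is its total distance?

From Depot: distances to unvisited — S2=13, S3=19, S4=20, S1=37. Nearest is S2 (13).
From S2: distances to unvisited — S3=16, S4=21, S1=25. Nearest is S3 (16).
From S3: distances to unvisited — S4=7, S1=35. Nearest is S4 (7).
From S4: distances to unvisited — S1=29. Nearest is S1 (29).
Return S1→Depot: 37.
Total = 13 + 16 + 7 + 29 + 37 = 102.

Nearest-neighbour total = 102; route Depot → S2 → S3 → S4 → S1 → Depot.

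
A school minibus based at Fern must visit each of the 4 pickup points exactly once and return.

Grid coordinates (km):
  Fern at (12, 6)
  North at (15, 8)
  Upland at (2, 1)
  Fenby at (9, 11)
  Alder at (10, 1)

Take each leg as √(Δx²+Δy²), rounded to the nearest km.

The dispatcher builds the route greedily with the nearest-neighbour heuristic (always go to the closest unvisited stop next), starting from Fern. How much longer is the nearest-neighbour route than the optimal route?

From Fern: North=4, Alder=5, Fenby=6, Upland=11 → choose North (4).
From North: Fenby=7, Alder=9, Upland=15 → choose Fenby (7).
From Fenby: Alder=10, Upland=12 → choose Alder (10).
From Alder: Upland=8 → choose Upland (8).
NN route Fern → North → Fenby → Alder → Upland → Fern costs 40.
Optimal: Fern → North → Fenby → Upland → Alder → Fern costs 36 (by enumerating all 12 distinct tours).
Excess = 40 − 36 = 4.

4 km longer than the optimal tour.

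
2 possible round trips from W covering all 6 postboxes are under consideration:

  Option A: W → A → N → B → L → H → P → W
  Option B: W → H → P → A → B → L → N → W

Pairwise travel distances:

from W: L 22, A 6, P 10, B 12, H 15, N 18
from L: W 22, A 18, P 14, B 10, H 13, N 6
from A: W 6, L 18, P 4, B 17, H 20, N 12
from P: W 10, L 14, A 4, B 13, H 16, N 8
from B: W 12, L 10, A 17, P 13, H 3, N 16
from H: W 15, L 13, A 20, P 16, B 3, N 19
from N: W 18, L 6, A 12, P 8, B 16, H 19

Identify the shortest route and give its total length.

83 — Option A is the shortest.

Option A: 6 + 12 + 16 + 10 + 13 + 16 + 10 = 83
Option B: 15 + 16 + 4 + 17 + 10 + 6 + 18 = 86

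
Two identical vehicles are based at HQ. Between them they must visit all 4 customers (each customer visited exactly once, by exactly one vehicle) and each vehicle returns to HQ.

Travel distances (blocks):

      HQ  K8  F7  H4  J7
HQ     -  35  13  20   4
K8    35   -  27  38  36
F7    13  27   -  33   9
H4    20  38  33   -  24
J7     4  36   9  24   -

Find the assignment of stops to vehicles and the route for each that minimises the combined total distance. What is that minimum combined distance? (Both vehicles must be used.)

Minimum combined distance: 106 blocks.

Try each way of splitting the stops between the two vehicles (each non-empty) and, for each split, find the best tour for each vehicle:
  {K8} + {F7, H4, J7}: 70 + 66 = 136
  {F7} + {K8, H4, J7}: 26 + 98 = 124
  {K8, F7} + {H4, J7}: 75 + 48 = 123
  {H4} + {K8, F7, J7}: 40 + 75 = 115
  {K8, H4} + {F7, J7}: 93 + 26 = 119
  {F7, H4} + {K8, J7}: 66 + 75 = 141
  … (7 splits in total)
  {K8, F7, H4} + {J7}: 98 + 8 = 106  ← best
Best: vehicle 1 HQ → F7 → K8 → H4 → HQ = 98; vehicle 2 HQ → J7 → HQ = 8; combined 106.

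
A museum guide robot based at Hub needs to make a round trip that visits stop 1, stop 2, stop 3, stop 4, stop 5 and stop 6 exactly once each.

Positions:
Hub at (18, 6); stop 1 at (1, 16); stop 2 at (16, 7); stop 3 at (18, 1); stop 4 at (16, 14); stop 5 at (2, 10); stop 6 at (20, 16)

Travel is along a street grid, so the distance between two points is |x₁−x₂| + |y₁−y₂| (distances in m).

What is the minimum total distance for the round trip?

Hub → stop 1 → stop 2 → stop 3 → stop 4 → stop 5 → stop 6 → Hub: 27+24+8+15+18+24+12 = 128
Hub → stop 1 → stop 2 → stop 3 → stop 4 → stop 6 → stop 5 → Hub: 27+24+8+15+6+24+20 = 124
Hub → stop 1 → stop 2 → stop 3 → stop 5 → stop 4 → stop 6 → Hub: 27+24+8+25+18+6+12 = 120
Hub → stop 1 → stop 2 → stop 3 → stop 5 → stop 6 → stop 4 → Hub: 27+24+8+25+24+6+10 = 124
Hub → stop 1 → stop 2 → stop 3 → stop 6 → stop 4 → stop 5 → Hub: 27+24+8+17+6+18+20 = 120
Hub → stop 1 → stop 2 → stop 3 → stop 6 → stop 5 → stop 4 → Hub: 27+24+8+17+24+18+10 = 128
Hub → stop 1 → stop 2 → stop 4 → stop 3 → stop 5 → stop 6 → Hub: 27+24+7+15+25+24+12 = 134
Hub → stop 1 → stop 2 → stop 4 → stop 3 → stop 6 → stop 5 → Hub: 27+24+7+15+17+24+20 = 134
… (352 more)
Hub → stop 2 → stop 4 → stop 6 → stop 1 → stop 5 → stop 3 → Hub: 3+7+6+19+7+25+5 = 72  ← best
The minimum is 72.
One optimal route: Hub → stop 2 → stop 4 → stop 6 → stop 1 → stop 5 → stop 3 → Hub (or its reverse).

Shortest round trip = 72 m.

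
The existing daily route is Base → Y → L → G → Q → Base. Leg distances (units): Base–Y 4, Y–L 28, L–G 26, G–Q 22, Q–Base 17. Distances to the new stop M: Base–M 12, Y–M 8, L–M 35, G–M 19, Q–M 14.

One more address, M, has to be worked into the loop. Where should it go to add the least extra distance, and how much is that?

Minimum extra distance: 9, inserting M between Q and Base.

Insertion cost between consecutive stops i–j is d(i,M) + d(M,j) − d(i,j):
  between Base and Y: 12 + 8 − 4 = 16
  between Y and L: 8 + 35 − 28 = 15
  between L and G: 35 + 19 − 26 = 28
  between G and Q: 19 + 14 − 22 = 11
  between Q and Base: 14 + 12 − 17 = 9
Cheapest insertion is between Q and Base, adding 9.
New total = 97 + 9 = 106.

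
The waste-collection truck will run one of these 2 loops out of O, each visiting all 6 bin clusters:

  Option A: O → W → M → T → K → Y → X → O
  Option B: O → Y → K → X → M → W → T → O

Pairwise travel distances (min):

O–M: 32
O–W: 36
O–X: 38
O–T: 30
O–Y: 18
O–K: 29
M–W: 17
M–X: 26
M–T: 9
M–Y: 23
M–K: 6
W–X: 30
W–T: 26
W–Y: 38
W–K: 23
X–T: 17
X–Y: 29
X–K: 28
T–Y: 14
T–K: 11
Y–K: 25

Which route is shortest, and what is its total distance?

165 min — Option A is the shortest.

Option A: 36 + 17 + 9 + 11 + 25 + 29 + 38 = 165
Option B: 18 + 25 + 28 + 26 + 17 + 26 + 30 = 170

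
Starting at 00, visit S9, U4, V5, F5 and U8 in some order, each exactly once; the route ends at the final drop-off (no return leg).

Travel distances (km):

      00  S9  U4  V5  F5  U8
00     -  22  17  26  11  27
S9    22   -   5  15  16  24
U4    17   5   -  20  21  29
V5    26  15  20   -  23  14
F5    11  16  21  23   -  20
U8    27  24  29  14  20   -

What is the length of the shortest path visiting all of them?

65 km — the minimum one-way total.

There are 5! = 120 possible orderings.
00→S9→U4→V5→F5→U8: 22+5+20+23+20 = 90
00→S9→U4→V5→U8→F5: 22+5+20+14+20 = 81
00→S9→U4→F5→V5→U8: 22+5+21+23+14 = 85
00→S9→U4→F5→U8→V5: 22+5+21+20+14 = 82
00→S9→U4→U8→V5→F5: 22+5+29+14+23 = 93
00→S9→U4→U8→F5→V5: 22+5+29+20+23 = 99
00→S9→V5→U4→F5→U8: 22+15+20+21+20 = 98
00→S9→V5→U4→U8→F5: 22+15+20+29+20 = 106
00→S9→V5→F5→U4→U8: 22+15+23+21+29 = 110
00→S9→V5→F5→U8→U4: 22+15+23+20+29 = 109
00→S9→V5→U8→U4→F5: 22+15+14+29+21 = 101
00→S9→V5→U8→F5→U4: 22+15+14+20+21 = 92
00→S9→F5→U4→V5→U8: 22+16+21+20+14 = 93
00→S9→F5→U4→U8→V5: 22+16+21+29+14 = 102
… (106 more)
00→F5→U8→V5→S9→U4: 11+20+14+15+5 = 65  ← best
The minimum is 65.
One shortest path: 00 → F5 → U8 → V5 → S9 → U4.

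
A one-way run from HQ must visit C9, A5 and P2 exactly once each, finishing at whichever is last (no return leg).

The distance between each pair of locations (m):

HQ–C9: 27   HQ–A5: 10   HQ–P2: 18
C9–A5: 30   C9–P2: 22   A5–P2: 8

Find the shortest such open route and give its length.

There are 3! = 6 possible orderings.
HQ - C9 - A5 - P2: 27+30+8 = 65
HQ - C9 - P2 - A5: 27+22+8 = 57
HQ - A5 - C9 - P2: 10+30+22 = 62
HQ - A5 - P2 - C9: 10+8+22 = 40
HQ - P2 - C9 - A5: 18+22+30 = 70
HQ - P2 - A5 - C9: 18+8+30 = 56
The minimum is 40.
One shortest path: HQ → A5 → P2 → C9.

40 m — the minimum one-way total.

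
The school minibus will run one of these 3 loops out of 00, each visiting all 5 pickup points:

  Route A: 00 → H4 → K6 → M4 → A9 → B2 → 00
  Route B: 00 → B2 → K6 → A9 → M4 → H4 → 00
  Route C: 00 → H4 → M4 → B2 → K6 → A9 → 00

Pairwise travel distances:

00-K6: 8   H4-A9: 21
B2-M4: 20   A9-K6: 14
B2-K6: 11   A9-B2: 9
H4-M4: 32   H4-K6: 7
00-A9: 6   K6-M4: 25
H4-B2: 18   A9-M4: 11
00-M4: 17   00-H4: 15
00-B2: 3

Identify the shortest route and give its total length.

Shortest is Route A, total 70.

Route A: 15 + 7 + 25 + 11 + 9 + 3 = 70
Route B: 3 + 11 + 14 + 11 + 32 + 15 = 86
Route C: 15 + 32 + 20 + 11 + 14 + 6 = 98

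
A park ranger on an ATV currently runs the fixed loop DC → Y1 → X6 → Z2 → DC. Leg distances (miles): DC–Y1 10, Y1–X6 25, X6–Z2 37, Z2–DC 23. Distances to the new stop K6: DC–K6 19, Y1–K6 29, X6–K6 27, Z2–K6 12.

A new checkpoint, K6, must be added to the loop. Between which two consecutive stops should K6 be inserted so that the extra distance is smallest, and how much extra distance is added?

Insertion cost between consecutive stops i–j is d(i,K6) + d(K6,j) − d(i,j):
  between DC and Y1: 19 + 29 − 10 = 38
  between Y1 and X6: 29 + 27 − 25 = 31
  between X6 and Z2: 27 + 12 − 37 = 2
  between Z2 and DC: 12 + 19 − 23 = 8
Cheapest insertion is between X6 and Z2, adding 2.
New total = 95 + 2 = 97.

+2 miles — insert K6 between X6 and Z2.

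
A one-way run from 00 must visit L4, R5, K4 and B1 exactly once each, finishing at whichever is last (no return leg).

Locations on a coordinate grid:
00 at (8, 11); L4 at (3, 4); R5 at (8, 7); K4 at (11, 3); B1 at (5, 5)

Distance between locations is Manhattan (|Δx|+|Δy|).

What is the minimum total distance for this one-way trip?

There are 4! = 24 possible orderings.
00 - L4 - R5 - K4 - B1: 12+8+7+8 = 35
00 - L4 - R5 - B1 - K4: 12+8+5+8 = 33
00 - L4 - K4 - R5 - B1: 12+9+7+5 = 33
00 - L4 - K4 - B1 - R5: 12+9+8+5 = 34
00 - L4 - B1 - R5 - K4: 12+3+5+7 = 27
00 - L4 - B1 - K4 - R5: 12+3+8+7 = 30
00 - R5 - L4 - K4 - B1: 4+8+9+8 = 29
00 - R5 - L4 - B1 - K4: 4+8+3+8 = 23
00 - R5 - K4 - L4 - B1: 4+7+9+3 = 23
00 - R5 - K4 - B1 - L4: 4+7+8+3 = 22
00 - R5 - B1 - L4 - K4: 4+5+3+9 = 21
00 - R5 - B1 - K4 - L4: 4+5+8+9 = 26
00 - K4 - L4 - R5 - B1: 11+9+8+5 = 33
00 - K4 - L4 - B1 - R5: 11+9+3+5 = 28
… (10 more)
The minimum is 21.
One shortest path: 00 → R5 → B1 → L4 → K4.

Minimum one-way distance = 21.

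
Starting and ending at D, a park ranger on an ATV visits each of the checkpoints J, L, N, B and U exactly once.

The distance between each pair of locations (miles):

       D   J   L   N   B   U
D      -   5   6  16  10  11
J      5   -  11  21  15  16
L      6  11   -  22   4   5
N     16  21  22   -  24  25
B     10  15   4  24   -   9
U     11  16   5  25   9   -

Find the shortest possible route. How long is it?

With 5 stops there are 5!/2 = 60 distinct round trips (a route and its reverse cost the same).
D→J→L→N→B→U→D: 5+11+22+24+9+11 = 82
D→J→L→N→U→B→D: 5+11+22+25+9+10 = 82
D→J→L→B→N→U→D: 5+11+4+24+25+11 = 80
D→J→L→B→U→N→D: 5+11+4+9+25+16 = 70
D→J→L→U→N→B→D: 5+11+5+25+24+10 = 80
D→J→L→U→B→N→D: 5+11+5+9+24+16 = 70
D→J→N→L→B→U→D: 5+21+22+4+9+11 = 72
D→J→N→L→U→B→D: 5+21+22+5+9+10 = 72
D→J→N→B→L→U→D: 5+21+24+4+5+11 = 70
D→J→N→B→U→L→D: 5+21+24+9+5+6 = 70
D→J→N→U→L→B→D: 5+21+25+5+4+10 = 70
D→J→N→U→B→L→D: 5+21+25+9+4+6 = 70
D→J→B→L→N→U→D: 5+15+4+22+25+11 = 82
D→J→B→L→U→N→D: 5+15+4+5+25+16 = 70
… (46 more)
The minimum is 70.
One optimal route: D → J → L → B → U → N → D (or its reverse).

Minimum total distance: 70 miles.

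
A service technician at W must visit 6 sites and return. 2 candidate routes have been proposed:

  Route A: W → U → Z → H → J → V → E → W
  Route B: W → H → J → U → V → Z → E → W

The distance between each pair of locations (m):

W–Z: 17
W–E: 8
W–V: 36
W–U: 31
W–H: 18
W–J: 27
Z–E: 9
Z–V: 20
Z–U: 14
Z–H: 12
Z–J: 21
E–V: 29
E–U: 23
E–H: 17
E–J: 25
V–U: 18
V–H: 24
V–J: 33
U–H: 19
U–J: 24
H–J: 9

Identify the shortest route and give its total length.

Shortest is Route B, total 106 m.

Route A: 31 + 14 + 12 + 9 + 33 + 29 + 8 = 136
Route B: 18 + 9 + 24 + 18 + 20 + 9 + 8 = 106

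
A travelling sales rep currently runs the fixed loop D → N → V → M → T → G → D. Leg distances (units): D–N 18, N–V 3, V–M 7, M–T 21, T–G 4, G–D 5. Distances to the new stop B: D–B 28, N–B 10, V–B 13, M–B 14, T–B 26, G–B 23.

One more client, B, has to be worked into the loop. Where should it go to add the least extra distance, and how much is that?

Insertion cost between consecutive stops i–j is d(i,B) + d(B,j) − d(i,j):
  between D and N: 28 + 10 − 18 = 20
  between N and V: 10 + 13 − 3 = 20
  between V and M: 13 + 14 − 7 = 20
  between M and T: 14 + 26 − 21 = 19
  between T and G: 26 + 23 − 4 = 45
  between G and D: 23 + 28 − 5 = 46
Cheapest insertion is between M and T, adding 19.
New total = 58 + 19 = 77.

+19 — insert B between M and T.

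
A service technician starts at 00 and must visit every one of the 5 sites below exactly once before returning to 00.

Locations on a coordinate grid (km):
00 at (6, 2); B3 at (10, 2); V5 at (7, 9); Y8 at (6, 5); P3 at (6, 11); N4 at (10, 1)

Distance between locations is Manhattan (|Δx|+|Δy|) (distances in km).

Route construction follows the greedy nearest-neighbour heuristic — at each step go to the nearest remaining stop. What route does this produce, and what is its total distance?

Total distance 30 km via the nearest-neighbour route 00 → Y8 → V5 → P3 → B3 → N4 → 00.

From 00: distances to unvisited — Y8=3, B3=4, N4=5, V5=8, P3=9. Nearest is Y8 (3).
From Y8: distances to unvisited — V5=5, P3=6, B3=7, N4=8. Nearest is V5 (5).
From V5: distances to unvisited — P3=3, B3=10, N4=11. Nearest is P3 (3).
From P3: distances to unvisited — B3=13, N4=14. Nearest is B3 (13).
From B3: distances to unvisited — N4=1. Nearest is N4 (1).
Return N4→00: 5.
Total = 3 + 5 + 3 + 13 + 1 + 5 = 30.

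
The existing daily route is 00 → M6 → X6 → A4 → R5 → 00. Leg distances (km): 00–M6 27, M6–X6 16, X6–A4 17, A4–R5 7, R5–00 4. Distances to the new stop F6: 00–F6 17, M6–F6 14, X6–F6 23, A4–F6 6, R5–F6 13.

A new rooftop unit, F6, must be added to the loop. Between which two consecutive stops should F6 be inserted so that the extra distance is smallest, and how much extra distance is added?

+4 km — insert F6 between 00 and M6.

Insertion cost between consecutive stops i–j is d(i,F6) + d(F6,j) − d(i,j):
  between 00 and M6: 17 + 14 − 27 = 4
  between M6 and X6: 14 + 23 − 16 = 21
  between X6 and A4: 23 + 6 − 17 = 12
  between A4 and R5: 6 + 13 − 7 = 12
  between R5 and 00: 13 + 17 − 4 = 26
Cheapest insertion is between 00 and M6, adding 4.
New total = 71 + 4 = 75.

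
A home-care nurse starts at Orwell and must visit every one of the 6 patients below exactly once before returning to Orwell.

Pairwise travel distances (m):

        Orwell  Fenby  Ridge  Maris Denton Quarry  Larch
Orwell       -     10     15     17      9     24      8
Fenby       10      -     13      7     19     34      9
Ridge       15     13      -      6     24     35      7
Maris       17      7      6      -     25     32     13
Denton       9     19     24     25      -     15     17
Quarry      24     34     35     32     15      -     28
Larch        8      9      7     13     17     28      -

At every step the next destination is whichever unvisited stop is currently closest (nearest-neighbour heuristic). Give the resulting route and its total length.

Nearest-neighbour total = 86 m; route Orwell → Larch → Ridge → Maris → Fenby → Denton → Quarry → Orwell.

At Orwell the remaining stops are Larch 8, Denton 9, Fenby 10, Ridge 15, Maris 17, Quarry 24; go to Larch.
At Larch the remaining stops are Ridge 7, Fenby 9, Maris 13, Denton 17, Quarry 28; go to Ridge.
At Ridge the remaining stops are Maris 6, Fenby 13, Denton 24, Quarry 35; go to Maris.
At Maris the remaining stops are Fenby 7, Denton 25, Quarry 32; go to Fenby.
At Fenby the remaining stops are Denton 19, Quarry 34; go to Denton.
At Denton the remaining stops are Quarry 15; go to Quarry.
Return Quarry→Orwell: 24.
Total = 8 + 7 + 6 + 7 + 19 + 15 + 24 = 86.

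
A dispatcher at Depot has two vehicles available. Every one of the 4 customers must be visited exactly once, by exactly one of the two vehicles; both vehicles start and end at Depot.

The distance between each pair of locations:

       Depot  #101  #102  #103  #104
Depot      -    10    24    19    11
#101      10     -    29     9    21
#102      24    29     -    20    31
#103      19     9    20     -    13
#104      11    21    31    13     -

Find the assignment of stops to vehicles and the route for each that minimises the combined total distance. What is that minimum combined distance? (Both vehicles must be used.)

There are 2^3 − 1 = 7 ways to divide the 4 stops into two non-empty groups. For each, the best each vehicle can do is its own shortest tour through its group:
  {#101} + {#102, #103, #104}: 20 + 68 = 88
  {#102} + {#101, #103, #104}: 48 + 43 = 91
  {#101, #102} + {#103, #104}: 63 + 43 = 106
  {#103} + {#101, #102, #104}: 38 + 81 = 119
  {#101, #103} + {#102, #104}: 38 + 66 = 104
  {#102, #103} + {#101, #104}: 63 + 42 = 105
  … (7 splits in total)
  {#101, #102, #103} + {#104}: 63 + 22 = 85  ← best
Best: vehicle 1 Depot → #101 → #103 → #102 → Depot = 63; vehicle 2 Depot → #104 → Depot = 22; combined 85.

85 — the smallest possible combined total.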